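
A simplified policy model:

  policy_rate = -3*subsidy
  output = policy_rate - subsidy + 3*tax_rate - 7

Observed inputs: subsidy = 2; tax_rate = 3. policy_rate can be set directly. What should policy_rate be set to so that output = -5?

Intervening on policy_rate fixes its value directly, overriding its dependence on subsidy.
Substituting into the output equation gives output = policy_rate.
Solve policy_rate = -5: policy_rate = -5 / 1 = -5.

policy_rate = -5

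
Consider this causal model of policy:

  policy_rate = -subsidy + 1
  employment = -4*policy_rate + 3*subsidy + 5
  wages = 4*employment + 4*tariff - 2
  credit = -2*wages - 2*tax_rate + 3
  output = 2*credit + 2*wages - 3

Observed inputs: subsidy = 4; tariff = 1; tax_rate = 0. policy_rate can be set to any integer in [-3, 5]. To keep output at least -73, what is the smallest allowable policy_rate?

Intervening on policy_rate fixes its value directly, overriding its dependence on subsidy.
Substituting into the employment equation gives employment = -4*policy_rate + 17.
Substituting into the wages equation gives wages = -16*policy_rate + 70.
credit becomes 32*policy_rate - 137.
Substituting into the output equation gives output = 32*policy_rate - 137.
Require 32*policy_rate - 137 ≥ -73, so policy_rate ≥ 2.
The smallest integer in [-3, 5] satisfying this is 2.

policy_rate = 2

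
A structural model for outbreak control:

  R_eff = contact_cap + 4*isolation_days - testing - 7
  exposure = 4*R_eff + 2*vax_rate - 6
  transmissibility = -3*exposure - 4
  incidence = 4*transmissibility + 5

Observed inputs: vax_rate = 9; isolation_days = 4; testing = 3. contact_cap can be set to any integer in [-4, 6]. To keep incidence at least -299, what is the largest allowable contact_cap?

contact_cap = -3

Substituting into the R_eff equation gives R_eff = contact_cap + 6.
Substituting into the exposure equation gives exposure = 4*contact_cap + 36.
This gives transmissibility = -12*contact_cap - 112.
Substituting into the incidence equation gives incidence = -48*contact_cap - 443.
Require -48*contact_cap - 443 ≥ -299, so contact_cap ≤ -3.
The largest integer in [-4, 6] satisfying this is -3.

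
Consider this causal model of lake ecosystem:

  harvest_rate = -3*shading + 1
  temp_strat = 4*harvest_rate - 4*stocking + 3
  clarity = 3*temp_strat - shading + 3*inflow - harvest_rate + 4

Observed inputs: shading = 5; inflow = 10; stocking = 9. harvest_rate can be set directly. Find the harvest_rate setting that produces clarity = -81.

harvest_rate = -1

Intervening on harvest_rate fixes its value directly, overriding its dependence on shading.
Substituting into the temp_strat equation gives temp_strat = 4*harvest_rate - 33.
This gives clarity = 11*harvest_rate - 70.
Solve 11*harvest_rate - 70 = -81: harvest_rate = (-81 + 70) / 11 = -1.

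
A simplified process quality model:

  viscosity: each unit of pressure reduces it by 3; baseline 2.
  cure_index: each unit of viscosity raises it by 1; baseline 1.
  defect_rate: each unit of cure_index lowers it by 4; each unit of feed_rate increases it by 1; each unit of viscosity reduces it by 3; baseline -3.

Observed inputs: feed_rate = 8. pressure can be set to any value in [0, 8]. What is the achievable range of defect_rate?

Substituting into the cure_index equation gives cure_index = -3*pressure + 3.
Substituting into the defect_rate equation gives defect_rate = 21*pressure - 13.
Linear in pressure, so extremes are at the endpoints: pressure = 0 gives defect_rate = -13; pressure = 8 gives defect_rate = 155.

-13 to 155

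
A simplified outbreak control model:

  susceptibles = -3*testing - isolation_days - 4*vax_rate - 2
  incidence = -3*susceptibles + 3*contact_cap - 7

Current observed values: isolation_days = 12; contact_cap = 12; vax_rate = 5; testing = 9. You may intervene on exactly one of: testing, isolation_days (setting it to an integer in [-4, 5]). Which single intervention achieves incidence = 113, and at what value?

Intervening on testing: with other inputs at their observed values, incidence = 9*testing + 131. Solving for 113 gives testing = -2, within [-4, 5].
Intervening on isolation_days: incidence = 3*isolation_days + 176. Reaching 113 requires isolation_days = -21, outside [-4, 5].

set testing = -2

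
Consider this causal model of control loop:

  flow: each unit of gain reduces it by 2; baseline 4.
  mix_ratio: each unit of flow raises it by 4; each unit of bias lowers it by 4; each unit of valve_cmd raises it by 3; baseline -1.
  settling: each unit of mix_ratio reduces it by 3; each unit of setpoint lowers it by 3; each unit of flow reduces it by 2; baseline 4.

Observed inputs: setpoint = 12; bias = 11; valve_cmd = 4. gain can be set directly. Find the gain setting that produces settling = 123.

gain = 4

Substituting into the mix_ratio equation gives mix_ratio = -8*gain - 17.
Substituting into the settling equation gives settling = 28*gain + 11.
Solve 28*gain + 11 = 123: gain = (123 - 11) / 28 = 4.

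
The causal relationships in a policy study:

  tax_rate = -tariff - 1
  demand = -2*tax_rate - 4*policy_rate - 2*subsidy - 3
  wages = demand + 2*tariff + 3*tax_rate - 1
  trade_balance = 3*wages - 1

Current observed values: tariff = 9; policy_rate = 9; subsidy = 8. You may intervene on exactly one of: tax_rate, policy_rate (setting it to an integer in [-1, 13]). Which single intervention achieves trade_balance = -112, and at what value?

set tax_rate = 1

Intervening on tax_rate: with other inputs at their observed values, trade_balance = 3*tax_rate - 115. Solving for -112 gives tax_rate = 1, within [-1, 13].
Intervening on policy_rate: trade_balance = -12*policy_rate - 37. Reaching -112 requires policy_rate = 25/4, not an integer.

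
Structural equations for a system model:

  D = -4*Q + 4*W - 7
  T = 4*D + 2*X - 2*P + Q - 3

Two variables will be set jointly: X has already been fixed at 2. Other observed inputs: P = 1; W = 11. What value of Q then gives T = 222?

Q = -5

With X held at 2:
Substituting into the D equation gives D = -4*Q + 37.
Substituting into the T equation gives T = -15*Q + 147.
Solve -15*Q + 147 = 222: Q = (222 - 147) / -15 = -5.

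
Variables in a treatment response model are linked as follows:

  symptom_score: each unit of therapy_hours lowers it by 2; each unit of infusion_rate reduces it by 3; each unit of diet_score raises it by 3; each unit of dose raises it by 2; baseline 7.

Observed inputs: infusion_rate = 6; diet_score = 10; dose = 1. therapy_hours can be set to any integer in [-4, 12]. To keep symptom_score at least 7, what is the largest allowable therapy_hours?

Substituting into the symptom_score equation gives symptom_score = -2*therapy_hours + 21.
Require -2*therapy_hours + 21 ≥ 7, so therapy_hours ≤ 7.
The largest integer in [-4, 12] satisfying this is 7.

therapy_hours = 7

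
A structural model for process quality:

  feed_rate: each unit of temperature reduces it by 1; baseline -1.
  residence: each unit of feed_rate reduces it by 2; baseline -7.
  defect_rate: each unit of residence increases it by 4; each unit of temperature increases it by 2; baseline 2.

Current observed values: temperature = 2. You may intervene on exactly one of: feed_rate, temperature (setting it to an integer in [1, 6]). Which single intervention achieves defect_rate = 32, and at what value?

Intervening on feed_rate: defect_rate = -8*feed_rate - 22. Reaching 32 requires feed_rate = -27/4, not an integer.
Intervening on temperature: with other inputs at their observed values, defect_rate = 10*temperature - 18. Solving for 32 gives temperature = 5, within [1, 6].

set temperature = 5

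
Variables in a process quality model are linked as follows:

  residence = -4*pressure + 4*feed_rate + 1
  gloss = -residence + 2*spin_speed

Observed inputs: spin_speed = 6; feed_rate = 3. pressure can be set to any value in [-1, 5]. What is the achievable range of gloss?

Substituting into the residence equation gives residence = -4*pressure + 13.
Substituting into the gloss equation gives gloss = 4*pressure - 1.
Linear in pressure, so extremes are at the endpoints: pressure = -1 gives gloss = -5; pressure = 5 gives gloss = 19.

-5 to 19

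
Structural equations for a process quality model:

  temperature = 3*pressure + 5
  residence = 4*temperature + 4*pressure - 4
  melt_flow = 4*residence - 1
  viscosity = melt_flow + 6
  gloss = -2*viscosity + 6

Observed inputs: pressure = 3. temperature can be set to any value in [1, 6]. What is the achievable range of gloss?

-260 to -100

Intervening on temperature fixes its value directly, overriding its dependence on pressure.
Substituting into the residence equation gives residence = 4*temperature + 8.
Substituting into the melt_flow equation gives melt_flow = 16*temperature + 31.
viscosity becomes 16*temperature + 37.
Substituting into the gloss equation gives gloss = -32*temperature - 68.
Linear in temperature, so extremes are at the endpoints: temperature = 1 gives gloss = -100; temperature = 6 gives gloss = -260.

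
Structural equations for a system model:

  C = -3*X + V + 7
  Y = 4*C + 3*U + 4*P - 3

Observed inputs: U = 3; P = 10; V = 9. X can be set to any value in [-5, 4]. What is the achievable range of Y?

62 to 170

Substituting into the C equation gives C = -3*X + 16.
Y becomes -12*X + 110.
Linear in X, so extremes are at the endpoints: X = -5 gives Y = 170; X = 4 gives Y = 62.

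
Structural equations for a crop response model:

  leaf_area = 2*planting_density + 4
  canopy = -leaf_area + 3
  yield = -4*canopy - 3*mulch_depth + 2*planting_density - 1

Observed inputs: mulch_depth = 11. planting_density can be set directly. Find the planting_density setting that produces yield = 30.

Substituting into the canopy equation gives canopy = -2*planting_density - 1.
yield becomes 10*planting_density - 30.
Solve 10*planting_density - 30 = 30: planting_density = (30 + 30) / 10 = 6.

planting_density = 6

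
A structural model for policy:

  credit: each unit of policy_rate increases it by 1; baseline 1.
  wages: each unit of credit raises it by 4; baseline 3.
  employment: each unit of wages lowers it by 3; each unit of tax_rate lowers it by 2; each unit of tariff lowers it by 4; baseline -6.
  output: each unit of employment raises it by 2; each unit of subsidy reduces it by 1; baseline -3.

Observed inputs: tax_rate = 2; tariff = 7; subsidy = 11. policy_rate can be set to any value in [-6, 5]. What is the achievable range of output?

-252 to 12

Substituting into the wages equation gives wages = 4*policy_rate + 7.
employment becomes -12*policy_rate - 59.
output becomes -24*policy_rate - 132.
Linear in policy_rate, so extremes are at the endpoints: policy_rate = -6 gives output = 12; policy_rate = 5 gives output = -252.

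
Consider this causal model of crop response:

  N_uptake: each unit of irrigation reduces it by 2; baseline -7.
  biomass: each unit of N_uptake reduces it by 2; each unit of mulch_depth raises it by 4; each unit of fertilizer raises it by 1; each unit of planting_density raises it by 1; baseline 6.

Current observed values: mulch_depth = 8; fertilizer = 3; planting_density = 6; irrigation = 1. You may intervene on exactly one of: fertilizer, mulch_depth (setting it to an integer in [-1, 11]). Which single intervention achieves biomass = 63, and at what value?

set fertilizer = 1

Intervening on fertilizer: with other inputs at their observed values, biomass = fertilizer + 62. Solving for 63 gives fertilizer = 1, within [-1, 11].
Intervening on mulch_depth: biomass = 4*mulch_depth + 33. Reaching 63 requires mulch_depth = 15/2, not an integer.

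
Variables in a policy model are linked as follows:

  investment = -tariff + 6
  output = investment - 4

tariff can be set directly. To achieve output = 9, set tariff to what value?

Substituting into the output equation gives output = -tariff + 2.
Solve -tariff + 2 = 9: tariff = (9 - 2) / -1 = -7.

tariff = -7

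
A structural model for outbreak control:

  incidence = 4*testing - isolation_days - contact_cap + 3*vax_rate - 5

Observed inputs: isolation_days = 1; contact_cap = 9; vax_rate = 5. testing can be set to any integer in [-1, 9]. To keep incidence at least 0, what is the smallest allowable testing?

testing = 0

Substituting into the incidence equation gives incidence = 4*testing.
Require 4*testing ≥ 0, so testing ≥ 0.
The smallest integer in [-1, 9] satisfying this is 0.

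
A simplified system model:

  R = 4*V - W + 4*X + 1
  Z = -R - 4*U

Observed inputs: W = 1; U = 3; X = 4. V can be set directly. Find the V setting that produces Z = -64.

V = 9

Substituting into the R equation gives R = 4*V + 16.
So Z = -4*V - 28.
Solve -4*V - 28 = -64: V = (-64 + 28) / -4 = 9.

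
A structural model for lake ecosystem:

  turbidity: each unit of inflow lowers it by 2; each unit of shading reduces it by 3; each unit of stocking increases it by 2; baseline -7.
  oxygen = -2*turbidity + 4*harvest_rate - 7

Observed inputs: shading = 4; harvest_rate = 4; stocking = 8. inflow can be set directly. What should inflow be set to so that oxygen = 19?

Substituting into the turbidity equation gives turbidity = -2*inflow - 3.
Substituting into the oxygen equation gives oxygen = 4*inflow + 15.
Solve 4*inflow + 15 = 19: inflow = (19 - 15) / 4 = 1.

inflow = 1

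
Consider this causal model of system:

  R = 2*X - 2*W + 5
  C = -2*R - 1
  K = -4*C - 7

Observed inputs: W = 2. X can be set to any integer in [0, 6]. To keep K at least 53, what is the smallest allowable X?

X = 3

Substituting into the R equation gives R = 2*X + 1.
This gives C = -4*X - 3.
This gives K = 16*X + 5.
Require 16*X + 5 ≥ 53, so X ≥ 3.
The smallest integer in [0, 6] satisfying this is 3.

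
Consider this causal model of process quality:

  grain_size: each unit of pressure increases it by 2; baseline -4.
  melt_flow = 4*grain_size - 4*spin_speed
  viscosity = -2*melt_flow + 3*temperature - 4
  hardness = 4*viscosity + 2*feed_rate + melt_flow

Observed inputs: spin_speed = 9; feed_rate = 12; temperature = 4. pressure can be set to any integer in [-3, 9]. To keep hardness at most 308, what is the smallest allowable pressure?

Substituting into the melt_flow equation gives melt_flow = 8*pressure - 52.
Substituting into the viscosity equation gives viscosity = -16*pressure + 112.
This gives hardness = -56*pressure + 420.
Require -56*pressure + 420 ≤ 308, so pressure ≥ 2.
The smallest integer in [-3, 9] satisfying this is 2.

pressure = 2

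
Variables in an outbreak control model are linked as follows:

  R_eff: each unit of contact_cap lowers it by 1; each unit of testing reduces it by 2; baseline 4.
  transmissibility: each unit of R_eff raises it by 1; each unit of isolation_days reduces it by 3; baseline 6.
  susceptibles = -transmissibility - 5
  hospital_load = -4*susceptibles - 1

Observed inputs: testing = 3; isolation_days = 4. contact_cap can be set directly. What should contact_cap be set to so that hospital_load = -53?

contact_cap = 10

Substituting into the R_eff equation gives R_eff = -contact_cap - 2.
This gives transmissibility = -contact_cap - 8.
Substituting into the susceptibles equation gives susceptibles = contact_cap + 3.
Substituting into the hospital_load equation gives hospital_load = -4*contact_cap - 13.
Solve -4*contact_cap - 13 = -53: contact_cap = (-53 + 13) / -4 = 10.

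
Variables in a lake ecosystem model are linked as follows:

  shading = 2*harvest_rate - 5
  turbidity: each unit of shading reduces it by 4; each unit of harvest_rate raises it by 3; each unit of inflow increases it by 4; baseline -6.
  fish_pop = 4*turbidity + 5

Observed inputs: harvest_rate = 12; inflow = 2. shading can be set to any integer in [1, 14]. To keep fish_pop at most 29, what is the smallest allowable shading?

Intervening on shading fixes its value directly, overriding its dependence on harvest_rate.
Substituting into the turbidity equation gives turbidity = -4*shading + 38.
This gives fish_pop = -16*shading + 157.
Require -16*shading + 157 ≤ 29, so shading ≥ 8.
The smallest integer in [1, 14] satisfying this is 8.

shading = 8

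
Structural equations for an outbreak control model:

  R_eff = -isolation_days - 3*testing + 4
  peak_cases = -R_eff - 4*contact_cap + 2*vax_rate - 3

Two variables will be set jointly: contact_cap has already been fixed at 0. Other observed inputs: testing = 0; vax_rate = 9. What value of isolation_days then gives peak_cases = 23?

isolation_days = 12

With contact_cap held at 0:
Substituting into the R_eff equation gives R_eff = -isolation_days + 4.
Substituting into the peak_cases equation gives peak_cases = isolation_days + 11.
Solve isolation_days + 11 = 23: isolation_days = (23 - 11) / 1 = 12.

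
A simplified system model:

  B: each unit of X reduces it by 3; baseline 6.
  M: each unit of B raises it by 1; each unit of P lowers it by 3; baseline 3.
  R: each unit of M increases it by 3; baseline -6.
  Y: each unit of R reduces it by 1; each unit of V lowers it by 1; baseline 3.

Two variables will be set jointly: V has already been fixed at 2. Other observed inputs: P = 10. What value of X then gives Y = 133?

With V held at 2:
Substituting into the M equation gives M = -3*X - 21.
R becomes -9*X - 69.
Substituting into the Y equation gives Y = 9*X + 70.
Solve 9*X + 70 = 133: X = (133 - 70) / 9 = 7.

X = 7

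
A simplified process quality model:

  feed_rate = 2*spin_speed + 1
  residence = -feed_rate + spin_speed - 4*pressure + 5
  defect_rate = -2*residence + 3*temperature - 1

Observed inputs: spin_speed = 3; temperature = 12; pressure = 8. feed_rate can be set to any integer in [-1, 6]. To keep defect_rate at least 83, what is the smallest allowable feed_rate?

Intervening on feed_rate fixes its value directly, overriding its dependence on spin_speed.
Substituting into the residence equation gives residence = -feed_rate - 24.
defect_rate becomes 2*feed_rate + 83.
Require 2*feed_rate + 83 ≥ 83, so feed_rate ≥ 0.
The smallest integer in [-1, 6] satisfying this is 0.

feed_rate = 0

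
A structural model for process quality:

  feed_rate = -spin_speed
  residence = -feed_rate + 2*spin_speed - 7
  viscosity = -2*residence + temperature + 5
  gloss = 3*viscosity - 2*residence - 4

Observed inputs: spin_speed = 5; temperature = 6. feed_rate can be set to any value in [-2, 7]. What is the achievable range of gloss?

-11 to 61

Intervening on feed_rate fixes its value directly, overriding its dependence on spin_speed.
Substituting into the residence equation gives residence = -feed_rate + 3.
This gives viscosity = 2*feed_rate + 5.
Substituting into the gloss equation gives gloss = 8*feed_rate + 5.
Linear in feed_rate, so extremes are at the endpoints: feed_rate = -2 gives gloss = -11; feed_rate = 7 gives gloss = 61.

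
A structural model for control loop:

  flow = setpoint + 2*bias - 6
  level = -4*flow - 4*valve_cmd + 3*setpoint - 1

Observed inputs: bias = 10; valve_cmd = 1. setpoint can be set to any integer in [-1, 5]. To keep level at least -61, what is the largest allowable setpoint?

setpoint = 0

Substituting into the flow equation gives flow = setpoint + 14.
This gives level = -setpoint - 61.
Require -setpoint - 61 ≥ -61, so setpoint ≤ 0.
The largest integer in [-1, 5] satisfying this is 0.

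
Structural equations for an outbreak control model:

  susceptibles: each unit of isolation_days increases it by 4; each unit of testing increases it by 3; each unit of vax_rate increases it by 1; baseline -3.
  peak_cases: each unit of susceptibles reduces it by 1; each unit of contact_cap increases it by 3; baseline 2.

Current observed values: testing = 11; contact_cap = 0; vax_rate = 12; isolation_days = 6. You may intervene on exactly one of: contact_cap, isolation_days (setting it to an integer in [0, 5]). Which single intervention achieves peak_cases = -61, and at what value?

set contact_cap = 1

Intervening on contact_cap: with other inputs at their observed values, peak_cases = 3*contact_cap - 64. Solving for -61 gives contact_cap = 1, within [0, 5].
Intervening on isolation_days: peak_cases = -4*isolation_days - 40. Reaching -61 requires isolation_days = 21/4, not an integer.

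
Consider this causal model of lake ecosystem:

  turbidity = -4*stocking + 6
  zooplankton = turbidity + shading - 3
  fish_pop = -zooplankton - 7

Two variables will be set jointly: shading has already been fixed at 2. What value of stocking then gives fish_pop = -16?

With shading held at 2:
Substituting into the zooplankton equation gives zooplankton = -4*stocking + 5.
This gives fish_pop = 4*stocking - 12.
Solve 4*stocking - 12 = -16: stocking = (-16 + 12) / 4 = -1.

stocking = -1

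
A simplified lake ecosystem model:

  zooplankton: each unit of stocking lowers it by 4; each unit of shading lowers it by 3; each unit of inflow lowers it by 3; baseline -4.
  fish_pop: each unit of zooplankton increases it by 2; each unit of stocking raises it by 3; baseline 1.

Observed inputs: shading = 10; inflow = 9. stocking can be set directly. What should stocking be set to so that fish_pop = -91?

stocking = -6

Substituting into the zooplankton equation gives zooplankton = -4*stocking - 61.
Substituting into the fish_pop equation gives fish_pop = -5*stocking - 121.
Solve -5*stocking - 121 = -91: stocking = (-91 + 121) / -5 = -6.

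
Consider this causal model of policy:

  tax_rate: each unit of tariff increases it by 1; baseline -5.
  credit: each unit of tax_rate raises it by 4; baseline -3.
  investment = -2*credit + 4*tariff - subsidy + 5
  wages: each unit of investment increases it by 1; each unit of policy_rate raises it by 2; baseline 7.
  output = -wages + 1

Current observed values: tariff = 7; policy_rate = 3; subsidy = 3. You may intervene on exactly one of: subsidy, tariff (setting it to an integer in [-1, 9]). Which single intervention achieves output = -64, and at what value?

Intervening on subsidy: output = subsidy - 35. Reaching -64 requires subsidy = -29, outside [-1, 9].
Intervening on tariff: with other inputs at their observed values, output = 4*tariff - 60. Solving for -64 gives tariff = -1, within [-1, 9].

set tariff = -1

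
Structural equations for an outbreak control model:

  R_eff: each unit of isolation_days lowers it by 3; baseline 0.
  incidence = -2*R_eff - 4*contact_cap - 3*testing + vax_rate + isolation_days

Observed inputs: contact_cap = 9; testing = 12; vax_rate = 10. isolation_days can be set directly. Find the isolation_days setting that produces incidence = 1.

Substituting into the incidence equation gives incidence = 7*isolation_days - 62.
Solve 7*isolation_days - 62 = 1: isolation_days = (1 + 62) / 7 = 9.

isolation_days = 9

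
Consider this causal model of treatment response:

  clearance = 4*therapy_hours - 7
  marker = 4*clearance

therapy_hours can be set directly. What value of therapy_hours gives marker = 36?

Substituting into the marker equation gives marker = 16*therapy_hours - 28.
Solve 16*therapy_hours - 28 = 36: therapy_hours = (36 + 28) / 16 = 4.

therapy_hours = 4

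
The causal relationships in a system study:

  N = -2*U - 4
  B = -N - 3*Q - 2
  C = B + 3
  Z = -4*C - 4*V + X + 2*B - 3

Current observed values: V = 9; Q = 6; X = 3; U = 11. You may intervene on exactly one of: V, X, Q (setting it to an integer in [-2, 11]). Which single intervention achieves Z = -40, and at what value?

Intervening on V: with other inputs at their observed values, Z = -4*V - 24. Solving for -40 gives V = 4, within [-2, 11].
Intervening on X: Z = X - 63. Reaching -40 requires X = 23, outside [-2, 11].
Intervening on Q: Z = 6*Q - 96. Reaching -40 requires Q = 28/3, not an integer.

set V = 4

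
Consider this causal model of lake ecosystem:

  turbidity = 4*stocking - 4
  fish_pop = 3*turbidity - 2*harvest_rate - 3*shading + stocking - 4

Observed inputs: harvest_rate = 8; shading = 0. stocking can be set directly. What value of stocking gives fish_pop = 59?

Substituting into the fish_pop equation gives fish_pop = 13*stocking - 32.
Solve 13*stocking - 32 = 59: stocking = (59 + 32) / 13 = 7.

stocking = 7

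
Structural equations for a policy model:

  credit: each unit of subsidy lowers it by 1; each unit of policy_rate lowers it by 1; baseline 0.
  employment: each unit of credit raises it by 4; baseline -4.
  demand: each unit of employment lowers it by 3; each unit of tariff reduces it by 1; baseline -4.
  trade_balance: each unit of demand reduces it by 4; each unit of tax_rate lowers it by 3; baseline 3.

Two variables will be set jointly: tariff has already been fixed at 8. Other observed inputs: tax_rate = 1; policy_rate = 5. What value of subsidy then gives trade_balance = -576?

With tariff held at 8:
Substituting into the credit equation gives credit = -subsidy - 5.
Substituting into the employment equation gives employment = -4*subsidy - 24.
Substituting into the demand equation gives demand = 12*subsidy + 60.
This gives trade_balance = -48*subsidy - 240.
Solve -48*subsidy - 240 = -576: subsidy = (-576 + 240) / -48 = 7.

subsidy = 7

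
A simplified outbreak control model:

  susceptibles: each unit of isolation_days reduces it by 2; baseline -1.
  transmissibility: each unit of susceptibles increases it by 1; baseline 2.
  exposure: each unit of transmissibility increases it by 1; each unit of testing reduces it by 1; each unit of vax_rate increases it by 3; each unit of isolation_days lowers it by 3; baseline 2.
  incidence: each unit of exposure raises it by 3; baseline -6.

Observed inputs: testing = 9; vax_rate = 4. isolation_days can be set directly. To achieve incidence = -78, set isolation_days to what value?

Substituting into the transmissibility equation gives transmissibility = -2*isolation_days + 1.
So exposure = -5*isolation_days + 6.
So incidence = -15*isolation_days + 12.
Solve -15*isolation_days + 12 = -78: isolation_days = (-78 - 12) / -15 = 6.

isolation_days = 6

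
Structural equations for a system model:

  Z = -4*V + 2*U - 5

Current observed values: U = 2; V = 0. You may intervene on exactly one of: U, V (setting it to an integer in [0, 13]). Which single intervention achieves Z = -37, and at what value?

set V = 9

Intervening on U: Z = 2*U - 5. Reaching -37 requires U = -16, outside [0, 13].
Intervening on V: with other inputs at their observed values, Z = -4*V - 1. Solving for -37 gives V = 9, within [0, 13].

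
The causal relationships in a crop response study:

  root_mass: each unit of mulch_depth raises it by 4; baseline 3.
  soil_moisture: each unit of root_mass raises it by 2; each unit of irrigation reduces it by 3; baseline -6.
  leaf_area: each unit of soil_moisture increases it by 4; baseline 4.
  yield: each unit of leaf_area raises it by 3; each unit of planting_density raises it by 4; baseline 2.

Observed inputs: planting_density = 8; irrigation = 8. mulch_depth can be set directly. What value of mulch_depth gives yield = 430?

mulch_depth = 7

Substituting into the soil_moisture equation gives soil_moisture = 8*mulch_depth - 24.
leaf_area becomes 32*mulch_depth - 92.
Substituting into the yield equation gives yield = 96*mulch_depth - 242.
Solve 96*mulch_depth - 242 = 430: mulch_depth = (430 + 242) / 96 = 7.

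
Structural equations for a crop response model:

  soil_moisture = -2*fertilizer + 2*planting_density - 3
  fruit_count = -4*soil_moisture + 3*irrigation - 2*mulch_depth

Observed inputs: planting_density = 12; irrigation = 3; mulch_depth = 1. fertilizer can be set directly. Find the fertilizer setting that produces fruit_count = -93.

fertilizer = -2

Substituting into the soil_moisture equation gives soil_moisture = -2*fertilizer + 21.
Substituting into the fruit_count equation gives fruit_count = 8*fertilizer - 77.
Solve 8*fertilizer - 77 = -93: fertilizer = (-93 + 77) / 8 = -2.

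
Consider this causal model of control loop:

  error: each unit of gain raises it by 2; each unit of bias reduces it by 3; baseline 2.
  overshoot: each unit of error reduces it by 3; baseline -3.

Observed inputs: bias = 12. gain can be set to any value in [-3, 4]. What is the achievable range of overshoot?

Substituting into the error equation gives error = 2*gain - 34.
So overshoot = -6*gain + 99.
Linear in gain, so extremes are at the endpoints: gain = -3 gives overshoot = 117; gain = 4 gives overshoot = 75.

75 to 117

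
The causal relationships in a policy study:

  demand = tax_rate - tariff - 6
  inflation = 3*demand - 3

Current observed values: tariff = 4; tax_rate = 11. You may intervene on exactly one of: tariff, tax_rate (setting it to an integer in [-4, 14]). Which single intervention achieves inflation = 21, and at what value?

Intervening on tariff: with other inputs at their observed values, inflation = -3*tariff + 12. Solving for 21 gives tariff = -3, within [-4, 14].
Intervening on tax_rate: inflation = 3*tax_rate - 33. Reaching 21 requires tax_rate = 18, outside [-4, 14].

set tariff = -3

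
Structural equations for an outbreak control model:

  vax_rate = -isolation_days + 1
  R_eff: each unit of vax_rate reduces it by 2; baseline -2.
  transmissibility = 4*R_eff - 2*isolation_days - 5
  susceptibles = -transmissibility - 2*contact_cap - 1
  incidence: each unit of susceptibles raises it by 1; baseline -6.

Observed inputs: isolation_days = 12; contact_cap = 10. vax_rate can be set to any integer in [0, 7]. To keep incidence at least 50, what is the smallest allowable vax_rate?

Intervening on vax_rate fixes its value directly, overriding its dependence on isolation_days.
Substituting into the transmissibility equation gives transmissibility = -8*vax_rate - 37.
Substituting into the susceptibles equation gives susceptibles = 8*vax_rate + 16.
So incidence = 8*vax_rate + 10.
Require 8*vax_rate + 10 ≥ 50, so vax_rate ≥ 5.
The smallest integer in [0, 7] satisfying this is 5.

vax_rate = 5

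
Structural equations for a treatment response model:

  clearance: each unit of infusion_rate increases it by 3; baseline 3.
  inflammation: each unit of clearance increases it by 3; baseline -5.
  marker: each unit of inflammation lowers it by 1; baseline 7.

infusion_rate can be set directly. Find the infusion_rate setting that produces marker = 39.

Substituting into the inflammation equation gives inflammation = 9*infusion_rate + 4.
This gives marker = -9*infusion_rate + 3.
Solve -9*infusion_rate + 3 = 39: infusion_rate = (39 - 3) / -9 = -4.

infusion_rate = -4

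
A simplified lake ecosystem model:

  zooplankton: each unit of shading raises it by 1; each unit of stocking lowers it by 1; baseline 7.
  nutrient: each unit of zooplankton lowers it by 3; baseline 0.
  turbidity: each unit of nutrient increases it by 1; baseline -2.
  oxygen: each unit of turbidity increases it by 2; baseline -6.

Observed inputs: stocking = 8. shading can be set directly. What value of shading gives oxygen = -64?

Substituting into the zooplankton equation gives zooplankton = shading - 1.
Substituting into the nutrient equation gives nutrient = -3*shading + 3.
Substituting into the turbidity equation gives turbidity = -3*shading + 1.
So oxygen = -6*shading - 4.
Solve -6*shading - 4 = -64: shading = (-64 + 4) / -6 = 10.

shading = 10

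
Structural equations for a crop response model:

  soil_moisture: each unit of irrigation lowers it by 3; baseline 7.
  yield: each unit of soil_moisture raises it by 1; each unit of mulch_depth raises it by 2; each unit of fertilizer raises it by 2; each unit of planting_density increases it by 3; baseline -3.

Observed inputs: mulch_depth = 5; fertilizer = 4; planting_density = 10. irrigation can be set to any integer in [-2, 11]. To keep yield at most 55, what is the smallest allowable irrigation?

Substituting into the yield equation gives yield = -3*irrigation + 52.
Require -3*irrigation + 52 ≤ 55, so irrigation ≥ -1.
The smallest integer in [-2, 11] satisfying this is -1.

irrigation = -1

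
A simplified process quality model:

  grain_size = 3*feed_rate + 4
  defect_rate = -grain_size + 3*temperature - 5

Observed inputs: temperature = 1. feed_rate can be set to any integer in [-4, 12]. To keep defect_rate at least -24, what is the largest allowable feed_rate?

feed_rate = 6

Substituting into the defect_rate equation gives defect_rate = -3*feed_rate - 6.
Require -3*feed_rate - 6 ≥ -24, so feed_rate ≤ 6.
The largest integer in [-4, 12] satisfying this is 6.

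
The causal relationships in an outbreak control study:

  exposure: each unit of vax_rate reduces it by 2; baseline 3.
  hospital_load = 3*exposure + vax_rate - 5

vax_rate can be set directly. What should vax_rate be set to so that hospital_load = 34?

Substituting into the hospital_load equation gives hospital_load = -5*vax_rate + 4.
Solve -5*vax_rate + 4 = 34: vax_rate = (34 - 4) / -5 = -6.

vax_rate = -6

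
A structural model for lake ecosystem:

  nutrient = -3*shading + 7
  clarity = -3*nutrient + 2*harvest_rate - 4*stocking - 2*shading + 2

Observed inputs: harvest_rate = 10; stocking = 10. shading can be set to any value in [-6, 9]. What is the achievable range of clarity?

-81 to 24

Substituting into the clarity equation gives clarity = 7*shading - 39.
Linear in shading, so extremes are at the endpoints: shading = -6 gives clarity = -81; shading = 9 gives clarity = 24.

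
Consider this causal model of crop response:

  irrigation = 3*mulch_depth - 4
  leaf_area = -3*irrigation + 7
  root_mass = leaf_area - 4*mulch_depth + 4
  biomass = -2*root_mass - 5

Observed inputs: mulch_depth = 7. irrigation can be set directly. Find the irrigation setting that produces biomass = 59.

Intervening on irrigation fixes its value directly, overriding its dependence on mulch_depth.
Substituting into the root_mass equation gives root_mass = -3*irrigation - 17.
This gives biomass = 6*irrigation + 29.
Solve 6*irrigation + 29 = 59: irrigation = (59 - 29) / 6 = 5.

irrigation = 5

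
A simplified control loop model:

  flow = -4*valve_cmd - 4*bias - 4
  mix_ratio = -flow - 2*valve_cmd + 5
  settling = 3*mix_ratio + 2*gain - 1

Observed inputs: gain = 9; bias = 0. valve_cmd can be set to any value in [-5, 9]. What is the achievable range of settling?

14 to 98

Substituting into the flow equation gives flow = -4*valve_cmd - 4.
mix_ratio becomes 2*valve_cmd + 9.
So settling = 6*valve_cmd + 44.
Linear in valve_cmd, so extremes are at the endpoints: valve_cmd = -5 gives settling = 14; valve_cmd = 9 gives settling = 98.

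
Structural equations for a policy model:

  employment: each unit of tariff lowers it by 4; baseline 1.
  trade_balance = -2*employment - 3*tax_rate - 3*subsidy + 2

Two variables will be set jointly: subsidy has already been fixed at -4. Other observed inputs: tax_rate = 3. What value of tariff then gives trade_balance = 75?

tariff = 9

With subsidy held at -4:
Substituting into the trade_balance equation gives trade_balance = 8*tariff + 3.
Solve 8*tariff + 3 = 75: tariff = (75 - 3) / 8 = 9.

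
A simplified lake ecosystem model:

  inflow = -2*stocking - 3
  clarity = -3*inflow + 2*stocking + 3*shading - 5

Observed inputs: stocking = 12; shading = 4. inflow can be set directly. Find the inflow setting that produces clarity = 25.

inflow = 2

Intervening on inflow fixes its value directly, overriding its dependence on stocking.
Substituting into the clarity equation gives clarity = -3*inflow + 31.
Solve -3*inflow + 31 = 25: inflow = (25 - 31) / -3 = 2.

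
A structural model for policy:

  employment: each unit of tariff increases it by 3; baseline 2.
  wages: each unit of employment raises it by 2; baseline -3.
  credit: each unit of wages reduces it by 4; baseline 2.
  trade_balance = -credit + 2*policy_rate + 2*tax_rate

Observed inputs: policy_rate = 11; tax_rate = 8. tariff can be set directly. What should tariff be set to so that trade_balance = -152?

tariff = -8

Substituting into the wages equation gives wages = 6*tariff + 1.
credit becomes -24*tariff - 2.
So trade_balance = 24*tariff + 40.
Solve 24*tariff + 40 = -152: tariff = (-152 - 40) / 24 = -8.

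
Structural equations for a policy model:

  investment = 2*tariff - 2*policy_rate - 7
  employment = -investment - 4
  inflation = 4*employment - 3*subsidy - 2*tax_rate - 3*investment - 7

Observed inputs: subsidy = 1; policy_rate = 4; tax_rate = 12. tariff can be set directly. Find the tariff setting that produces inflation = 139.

Substituting into the investment equation gives investment = 2*tariff - 15.
Substituting into the employment equation gives employment = -2*tariff + 11.
inflation becomes -14*tariff + 55.
Solve -14*tariff + 55 = 139: tariff = (139 - 55) / -14 = -6.

tariff = -6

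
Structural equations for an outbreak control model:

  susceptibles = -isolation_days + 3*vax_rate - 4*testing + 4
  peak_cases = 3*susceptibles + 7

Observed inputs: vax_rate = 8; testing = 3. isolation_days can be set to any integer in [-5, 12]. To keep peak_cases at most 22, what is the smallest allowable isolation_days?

isolation_days = 11

Substituting into the susceptibles equation gives susceptibles = -isolation_days + 16.
Substituting into the peak_cases equation gives peak_cases = -3*isolation_days + 55.
Require -3*isolation_days + 55 ≤ 22, so isolation_days ≥ 11.
The smallest integer in [-5, 12] satisfying this is 11.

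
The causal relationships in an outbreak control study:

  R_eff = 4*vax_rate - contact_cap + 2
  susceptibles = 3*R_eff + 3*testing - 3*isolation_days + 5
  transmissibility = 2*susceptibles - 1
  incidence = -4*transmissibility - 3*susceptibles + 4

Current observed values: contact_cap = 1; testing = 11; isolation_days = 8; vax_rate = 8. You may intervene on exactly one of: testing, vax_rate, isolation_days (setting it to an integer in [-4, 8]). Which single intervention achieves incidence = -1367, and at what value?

Intervening on testing: incidence = -33*testing - 872. Reaching -1367 requires testing = 15, outside [-4, 8].
Intervening on vax_rate: incidence = -132*vax_rate - 179. Reaching -1367 requires vax_rate = 9, outside [-4, 8].
Intervening on isolation_days: with other inputs at their observed values, incidence = 33*isolation_days - 1499. Solving for -1367 gives isolation_days = 4, within [-4, 8].

set isolation_days = 4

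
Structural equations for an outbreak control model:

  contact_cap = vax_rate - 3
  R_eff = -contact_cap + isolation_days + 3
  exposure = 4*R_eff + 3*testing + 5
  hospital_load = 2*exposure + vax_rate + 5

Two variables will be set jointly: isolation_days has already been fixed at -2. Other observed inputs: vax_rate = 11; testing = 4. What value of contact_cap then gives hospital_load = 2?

contact_cap = 7

With isolation_days held at -2:
Intervening on contact_cap fixes its value directly, overriding its dependence on vax_rate.
Substituting into the R_eff equation gives R_eff = -contact_cap + 1.
exposure becomes -4*contact_cap + 21.
This gives hospital_load = -8*contact_cap + 58.
Solve -8*contact_cap + 58 = 2: contact_cap = (2 - 58) / -8 = 7.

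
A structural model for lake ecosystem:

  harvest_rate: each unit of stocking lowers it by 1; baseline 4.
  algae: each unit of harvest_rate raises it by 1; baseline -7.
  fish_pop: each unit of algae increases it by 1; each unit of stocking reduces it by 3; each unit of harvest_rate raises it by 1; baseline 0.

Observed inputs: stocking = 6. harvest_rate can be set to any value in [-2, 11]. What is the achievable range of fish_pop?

-29 to -3

Intervening on harvest_rate fixes its value directly, overriding its dependence on stocking.
Substituting into the fish_pop equation gives fish_pop = 2*harvest_rate - 25.
Linear in harvest_rate, so extremes are at the endpoints: harvest_rate = -2 gives fish_pop = -29; harvest_rate = 11 gives fish_pop = -3.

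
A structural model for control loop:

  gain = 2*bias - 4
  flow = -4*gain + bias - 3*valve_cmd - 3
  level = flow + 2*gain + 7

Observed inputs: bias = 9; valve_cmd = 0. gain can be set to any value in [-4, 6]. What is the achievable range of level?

1 to 21

Intervening on gain fixes its value directly, overriding its dependence on bias.
Substituting into the flow equation gives flow = -4*gain + 6.
Substituting into the level equation gives level = -2*gain + 13.
Linear in gain, so extremes are at the endpoints: gain = -4 gives level = 21; gain = 6 gives level = 1.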